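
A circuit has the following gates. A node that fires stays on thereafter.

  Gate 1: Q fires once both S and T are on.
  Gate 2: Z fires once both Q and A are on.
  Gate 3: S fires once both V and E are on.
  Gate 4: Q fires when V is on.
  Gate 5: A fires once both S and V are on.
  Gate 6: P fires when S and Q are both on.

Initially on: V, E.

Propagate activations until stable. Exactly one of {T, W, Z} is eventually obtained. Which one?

V is on, so Q fires (Gate 4).
Gate 3: V and E on → S on.
S and V are on, so A fires (Gate 5).
Gate 2: Q and A on → Z on.
No rule produces T, and it is not given. No rule produces W, and it is not given.

Z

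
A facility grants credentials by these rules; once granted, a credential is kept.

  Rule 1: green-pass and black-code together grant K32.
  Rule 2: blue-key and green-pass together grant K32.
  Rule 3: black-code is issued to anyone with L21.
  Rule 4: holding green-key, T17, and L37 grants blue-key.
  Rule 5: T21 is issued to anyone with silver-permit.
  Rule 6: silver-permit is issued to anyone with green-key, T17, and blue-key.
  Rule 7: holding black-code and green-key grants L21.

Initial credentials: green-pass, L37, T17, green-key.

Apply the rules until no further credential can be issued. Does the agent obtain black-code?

black-code would need L21 (Rule 3), but L21 is never granted.

No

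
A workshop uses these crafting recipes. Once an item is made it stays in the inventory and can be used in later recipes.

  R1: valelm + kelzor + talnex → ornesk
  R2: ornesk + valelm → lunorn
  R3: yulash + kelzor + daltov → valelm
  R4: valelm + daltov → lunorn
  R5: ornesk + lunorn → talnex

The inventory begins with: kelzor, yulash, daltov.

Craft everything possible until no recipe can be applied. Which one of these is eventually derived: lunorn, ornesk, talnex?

Using R3, yulash, kelzor, and daltov make valelm.
Using R4, valelm and daltov make lunorn.
talnex would need ornesk and lunorn (R5), but ornesk is never obtained. ornesk would need valelm, kelzor, and talnex (R1), but talnex is never obtained.

lunorn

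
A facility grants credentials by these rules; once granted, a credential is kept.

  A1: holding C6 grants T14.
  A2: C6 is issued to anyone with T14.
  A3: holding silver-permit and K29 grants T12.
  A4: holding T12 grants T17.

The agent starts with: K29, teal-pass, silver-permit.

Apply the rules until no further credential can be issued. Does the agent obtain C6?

C6 would need T14 (A2), but T14 is never granted.

No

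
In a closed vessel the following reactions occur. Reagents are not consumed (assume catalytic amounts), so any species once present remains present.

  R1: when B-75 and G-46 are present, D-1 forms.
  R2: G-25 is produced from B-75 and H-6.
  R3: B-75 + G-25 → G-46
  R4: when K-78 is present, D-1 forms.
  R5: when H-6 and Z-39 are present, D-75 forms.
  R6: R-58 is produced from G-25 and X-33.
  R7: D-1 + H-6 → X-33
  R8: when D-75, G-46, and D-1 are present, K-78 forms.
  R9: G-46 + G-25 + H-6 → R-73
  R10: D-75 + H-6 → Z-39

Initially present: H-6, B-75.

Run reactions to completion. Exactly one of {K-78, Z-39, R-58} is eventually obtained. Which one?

R-58

B-75 and H-6 present → G-25 forms (R2).
B-75 and G-25 present → G-46 forms (R3).
B-75 and G-46 present → D-1 forms (R1).
D-1 and H-6 present → X-33 forms (R7).
G-25 and X-33 present → R-58 forms (R6).
Z-39 would need D-75 and H-6 (R10), but D-75 never forms. K-78 would need D-75, G-46, and D-1 (R8), but D-75 never forms.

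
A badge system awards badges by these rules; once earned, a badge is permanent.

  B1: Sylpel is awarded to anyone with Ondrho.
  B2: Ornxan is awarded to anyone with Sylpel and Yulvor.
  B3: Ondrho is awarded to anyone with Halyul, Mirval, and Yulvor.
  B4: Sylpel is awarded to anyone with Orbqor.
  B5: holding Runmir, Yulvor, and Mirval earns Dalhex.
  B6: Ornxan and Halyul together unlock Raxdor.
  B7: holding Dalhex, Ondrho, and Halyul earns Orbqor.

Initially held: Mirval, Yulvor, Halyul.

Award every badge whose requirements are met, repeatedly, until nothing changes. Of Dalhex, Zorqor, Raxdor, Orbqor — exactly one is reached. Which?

With Halyul, Mirval, and Yulvor, Ondrho is earned (B3).
With Ondrho, Sylpel is earned (B1).
With Sylpel and Yulvor, Ornxan is earned (B2).
With Ornxan and Halyul, Raxdor is earned (B6).
Dalhex would need Runmir, Yulvor, and Mirval (B5), but Runmir is never earned. Orbqor would need Dalhex, Ondrho, and Halyul (B7), but Dalhex is never earned. No rule produces Zorqor, and it is not given.

Raxdor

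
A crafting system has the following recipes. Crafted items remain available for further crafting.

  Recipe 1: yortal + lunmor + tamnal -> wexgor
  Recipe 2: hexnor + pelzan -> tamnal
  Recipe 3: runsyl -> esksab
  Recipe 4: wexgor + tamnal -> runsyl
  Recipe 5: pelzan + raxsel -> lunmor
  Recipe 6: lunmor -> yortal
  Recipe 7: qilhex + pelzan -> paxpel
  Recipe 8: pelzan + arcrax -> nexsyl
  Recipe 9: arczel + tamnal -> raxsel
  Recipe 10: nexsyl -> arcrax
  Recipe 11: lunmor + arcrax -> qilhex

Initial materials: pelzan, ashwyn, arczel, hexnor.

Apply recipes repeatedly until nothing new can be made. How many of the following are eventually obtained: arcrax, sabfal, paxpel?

0

arcrax would need nexsyl (Recipe 10), but nexsyl is never obtained.
No rule produces sabfal, and it is not given.
paxpel would need qilhex and pelzan (Recipe 7), but qilhex is never obtained.
None of the 3 are reached.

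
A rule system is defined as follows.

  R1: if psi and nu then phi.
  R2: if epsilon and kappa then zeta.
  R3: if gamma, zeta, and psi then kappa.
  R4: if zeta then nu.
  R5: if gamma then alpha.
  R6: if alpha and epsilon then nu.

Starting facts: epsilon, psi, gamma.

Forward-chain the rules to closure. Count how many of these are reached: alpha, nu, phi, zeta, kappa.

gamma holds, so alpha follows (R5).
alpha and epsilon hold, so nu follows (R6).
From psi and nu, R1 gives phi.
alpha: reached.
nu: reached.
phi: reached.
zeta would need epsilon and kappa (R2), but kappa is never established.
kappa would need gamma, zeta, and psi (R3), but zeta is never established.
Reached: alpha, nu, and phi — 3 of the 5.

3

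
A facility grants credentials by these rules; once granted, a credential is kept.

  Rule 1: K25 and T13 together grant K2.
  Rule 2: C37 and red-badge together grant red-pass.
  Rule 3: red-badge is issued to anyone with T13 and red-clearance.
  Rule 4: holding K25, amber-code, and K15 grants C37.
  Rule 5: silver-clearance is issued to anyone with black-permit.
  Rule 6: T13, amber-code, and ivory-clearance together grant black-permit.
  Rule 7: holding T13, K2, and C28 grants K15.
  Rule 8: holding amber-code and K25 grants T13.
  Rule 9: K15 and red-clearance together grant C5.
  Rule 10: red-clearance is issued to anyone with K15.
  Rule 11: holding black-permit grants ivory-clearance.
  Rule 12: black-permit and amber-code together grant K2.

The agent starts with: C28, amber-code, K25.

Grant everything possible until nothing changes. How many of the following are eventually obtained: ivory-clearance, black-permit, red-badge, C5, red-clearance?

Holding amber-code and K25 grants T13 (Rule 8).
Holding K25 and T13 grants K2 (Rule 1).
Holding T13, K2, and C28 grants K15 (Rule 7).
Holding K15 grants red-clearance (Rule 10).
Holding T13 and red-clearance grants red-badge (Rule 3).
Holding K15 and red-clearance grants C5 (Rule 9).
ivory-clearance would need black-permit (Rule 11), but black-permit is never granted.
black-permit would need T13, amber-code, and ivory-clearance (Rule 6), but ivory-clearance is never granted.
red-badge: reached.
C5: reached.
red-clearance: reached.
Reached: red-badge, C5, and red-clearance — 3 of the 5.

3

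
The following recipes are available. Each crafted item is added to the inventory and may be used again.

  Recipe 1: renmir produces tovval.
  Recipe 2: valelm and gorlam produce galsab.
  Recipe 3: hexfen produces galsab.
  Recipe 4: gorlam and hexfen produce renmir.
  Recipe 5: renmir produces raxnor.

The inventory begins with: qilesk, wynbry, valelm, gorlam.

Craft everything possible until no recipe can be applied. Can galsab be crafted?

Yes

valelm and gorlam → galsab (Recipe 2).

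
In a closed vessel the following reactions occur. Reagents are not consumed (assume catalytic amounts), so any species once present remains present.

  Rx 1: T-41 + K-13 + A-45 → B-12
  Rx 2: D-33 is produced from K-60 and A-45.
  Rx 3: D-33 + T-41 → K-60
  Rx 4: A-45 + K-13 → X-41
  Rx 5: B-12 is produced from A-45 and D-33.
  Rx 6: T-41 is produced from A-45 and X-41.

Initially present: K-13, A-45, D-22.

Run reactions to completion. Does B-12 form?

A-45 and K-13 present → X-41 forms (Rx 4).
A-45 and X-41 present → T-41 forms (Rx 6).
T-41, K-13, and A-45 present → B-12 forms (Rx 1).

Yes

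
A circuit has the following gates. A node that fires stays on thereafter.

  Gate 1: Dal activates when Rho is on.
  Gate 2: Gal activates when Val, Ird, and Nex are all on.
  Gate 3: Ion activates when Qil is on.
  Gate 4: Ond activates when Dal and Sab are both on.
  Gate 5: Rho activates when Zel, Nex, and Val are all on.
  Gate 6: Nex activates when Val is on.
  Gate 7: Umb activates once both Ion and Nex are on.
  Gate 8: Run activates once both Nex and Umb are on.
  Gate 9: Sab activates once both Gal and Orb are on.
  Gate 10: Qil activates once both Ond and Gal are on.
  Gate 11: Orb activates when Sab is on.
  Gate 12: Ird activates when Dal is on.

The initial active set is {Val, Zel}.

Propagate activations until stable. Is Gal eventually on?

Yes

Val is on, so Nex activates (Gate 6).
Gate 5: Zel, Nex, and Val on → Rho on.
Gate 1: Rho on → Dal on.
Dal is on, so Ird activates (Gate 12).
Val, Ird, and Nex are on, so Gal activates (Gate 2).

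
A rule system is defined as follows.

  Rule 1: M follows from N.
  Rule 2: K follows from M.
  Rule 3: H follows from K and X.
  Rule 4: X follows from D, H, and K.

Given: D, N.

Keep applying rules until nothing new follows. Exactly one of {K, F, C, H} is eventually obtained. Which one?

From N, Rule 1 gives M.
M holds, so K follows (Rule 2).
H would need K and X (Rule 3), but X is never established. No rule produces F, and it is not given. No rule produces C, and it is not given.

K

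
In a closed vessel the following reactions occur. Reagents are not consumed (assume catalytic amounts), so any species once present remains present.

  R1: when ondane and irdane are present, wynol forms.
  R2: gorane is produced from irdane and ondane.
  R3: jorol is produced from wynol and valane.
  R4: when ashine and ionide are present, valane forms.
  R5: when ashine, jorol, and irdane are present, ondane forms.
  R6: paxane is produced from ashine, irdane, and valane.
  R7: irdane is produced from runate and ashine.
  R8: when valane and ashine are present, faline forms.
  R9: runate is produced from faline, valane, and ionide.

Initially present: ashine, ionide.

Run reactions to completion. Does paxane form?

ashine and ionide present → valane forms (R4).
valane and ashine present → faline forms (R8).
faline, valane, and ionide present → runate forms (R9).
runate and ashine present → irdane forms (R7).
ashine, irdane, and valane present → paxane forms (R6).

Yes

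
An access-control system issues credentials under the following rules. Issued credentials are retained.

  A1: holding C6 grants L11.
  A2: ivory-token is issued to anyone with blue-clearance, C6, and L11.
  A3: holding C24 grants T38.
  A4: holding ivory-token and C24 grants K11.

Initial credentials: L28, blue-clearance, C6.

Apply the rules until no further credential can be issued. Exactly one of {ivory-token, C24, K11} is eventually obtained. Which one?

Holding C6 grants L11 (A1).
Holding blue-clearance, C6, and L11 grants ivory-token (A2).
K11 would need ivory-token and C24 (A4), but C24 is never granted. No rule produces C24, and it is not given.

ivory-token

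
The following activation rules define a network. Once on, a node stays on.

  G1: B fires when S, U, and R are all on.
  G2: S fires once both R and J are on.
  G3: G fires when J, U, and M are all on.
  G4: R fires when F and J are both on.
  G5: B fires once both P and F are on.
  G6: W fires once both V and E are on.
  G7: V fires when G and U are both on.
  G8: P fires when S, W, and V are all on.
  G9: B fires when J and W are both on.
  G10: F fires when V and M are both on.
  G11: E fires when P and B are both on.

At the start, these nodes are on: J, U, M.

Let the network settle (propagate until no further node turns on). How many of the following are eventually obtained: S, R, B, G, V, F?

6

J, U, and M are on, so G fires (G3).
G7: G and U on → V on.
V and M are on, so F fires (G10).
F and J are on, so R fires (G4).
G2: R and J on → S on.
G1: S, U, and R on → B on.
S: reached.
R: reached.
B: reached.
G: reached.
V: reached.
F: reached.
All 6 are reached.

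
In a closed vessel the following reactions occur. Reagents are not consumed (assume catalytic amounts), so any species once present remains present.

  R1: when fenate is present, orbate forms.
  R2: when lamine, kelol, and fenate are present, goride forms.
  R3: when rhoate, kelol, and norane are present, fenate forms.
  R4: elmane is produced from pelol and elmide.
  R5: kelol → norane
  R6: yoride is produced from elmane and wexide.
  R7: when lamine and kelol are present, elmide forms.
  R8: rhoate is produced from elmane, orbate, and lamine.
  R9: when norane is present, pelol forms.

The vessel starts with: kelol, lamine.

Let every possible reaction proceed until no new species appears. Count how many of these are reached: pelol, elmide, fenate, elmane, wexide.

3

lamine and kelol present → elmide forms (R7).
kelol present → norane forms (R5).
norane present → pelol forms (R9).
pelol and elmide present → elmane forms (R4).
pelol: reached.
elmide: reached.
fenate would need rhoate, kelol, and norane (R3), but rhoate never forms.
elmane: reached.
No rule produces wexide, and it is not given.
Reached: pelol, elmide, and elmane — 3 of the 5.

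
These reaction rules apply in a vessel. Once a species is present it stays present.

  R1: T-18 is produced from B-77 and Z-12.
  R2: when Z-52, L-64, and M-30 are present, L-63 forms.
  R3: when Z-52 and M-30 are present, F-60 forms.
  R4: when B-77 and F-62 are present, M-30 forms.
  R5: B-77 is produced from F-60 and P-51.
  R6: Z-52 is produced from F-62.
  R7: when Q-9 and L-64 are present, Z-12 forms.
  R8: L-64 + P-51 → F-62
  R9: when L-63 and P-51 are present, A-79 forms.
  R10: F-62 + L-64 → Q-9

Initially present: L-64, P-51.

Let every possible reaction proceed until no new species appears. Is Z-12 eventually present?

L-64 and P-51 present → F-62 forms (R8).
F-62 and L-64 present → Q-9 forms (R10).
Q-9 and L-64 present → Z-12 forms (R7).

Yes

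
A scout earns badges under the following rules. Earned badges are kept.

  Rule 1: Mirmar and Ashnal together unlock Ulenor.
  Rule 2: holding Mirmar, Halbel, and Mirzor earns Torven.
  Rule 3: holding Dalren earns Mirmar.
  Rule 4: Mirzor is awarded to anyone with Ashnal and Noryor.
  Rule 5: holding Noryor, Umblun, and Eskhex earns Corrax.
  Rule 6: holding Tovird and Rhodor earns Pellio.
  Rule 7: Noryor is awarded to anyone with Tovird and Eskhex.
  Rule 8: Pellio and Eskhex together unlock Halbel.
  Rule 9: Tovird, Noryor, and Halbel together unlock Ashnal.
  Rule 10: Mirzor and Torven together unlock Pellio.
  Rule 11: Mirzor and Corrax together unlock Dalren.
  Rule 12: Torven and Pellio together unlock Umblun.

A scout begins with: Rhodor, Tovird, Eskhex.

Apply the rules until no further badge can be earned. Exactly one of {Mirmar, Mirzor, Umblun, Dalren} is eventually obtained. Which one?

Mirzor

With Tovird and Rhodor, Pellio is earned (Rule 6).
With Tovird and Eskhex, Noryor is earned (Rule 7).
With Pellio and Eskhex, Halbel is earned (Rule 8).
With Tovird, Noryor, and Halbel, Ashnal is earned (Rule 9).
With Ashnal and Noryor, Mirzor is earned (Rule 4).
Dalren would need Mirzor and Corrax (Rule 11), but Corrax is never earned. Mirmar would need Dalren (Rule 3), but Dalren is never earned. Umblun would need Torven and Pellio (Rule 12), but Torven is never earned.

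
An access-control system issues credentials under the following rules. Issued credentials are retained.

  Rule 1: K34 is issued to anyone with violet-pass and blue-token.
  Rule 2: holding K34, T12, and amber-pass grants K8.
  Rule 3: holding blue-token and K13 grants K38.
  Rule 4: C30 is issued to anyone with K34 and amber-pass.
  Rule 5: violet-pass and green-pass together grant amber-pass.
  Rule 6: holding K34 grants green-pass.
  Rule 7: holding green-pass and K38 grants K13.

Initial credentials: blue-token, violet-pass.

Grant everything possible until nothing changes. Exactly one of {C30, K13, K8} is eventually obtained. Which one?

Holding violet-pass and blue-token grants K34 (Rule 1).
Holding K34 grants green-pass (Rule 6).
Holding violet-pass and green-pass grants amber-pass (Rule 5).
Holding K34 and amber-pass grants C30 (Rule 4).
K8 would need K34, T12, and amber-pass (Rule 2), but T12 is never granted. K13 would need green-pass and K38 (Rule 7), but K38 is never granted.

C30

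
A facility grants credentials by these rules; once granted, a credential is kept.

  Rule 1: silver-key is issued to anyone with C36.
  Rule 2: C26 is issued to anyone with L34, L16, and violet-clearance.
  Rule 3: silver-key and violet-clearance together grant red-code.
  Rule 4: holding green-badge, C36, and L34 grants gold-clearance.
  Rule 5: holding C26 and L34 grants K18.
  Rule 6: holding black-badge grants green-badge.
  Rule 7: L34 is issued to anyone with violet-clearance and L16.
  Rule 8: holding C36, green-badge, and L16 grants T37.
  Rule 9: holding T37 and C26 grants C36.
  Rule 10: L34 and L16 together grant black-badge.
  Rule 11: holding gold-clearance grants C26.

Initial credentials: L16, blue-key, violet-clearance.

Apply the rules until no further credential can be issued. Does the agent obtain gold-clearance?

No

gold-clearance would need green-badge, C36, and L34 (Rule 4), but C36 is never granted.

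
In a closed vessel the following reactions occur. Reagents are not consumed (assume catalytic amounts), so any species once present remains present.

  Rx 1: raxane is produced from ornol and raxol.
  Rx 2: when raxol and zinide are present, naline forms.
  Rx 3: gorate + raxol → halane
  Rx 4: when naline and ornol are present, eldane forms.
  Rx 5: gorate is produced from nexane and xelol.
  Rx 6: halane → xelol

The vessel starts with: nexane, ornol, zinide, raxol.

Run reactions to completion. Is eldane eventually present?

Yes

raxol and zinide present → naline forms (Rx 2).
naline and ornol present → eldane forms (Rx 4).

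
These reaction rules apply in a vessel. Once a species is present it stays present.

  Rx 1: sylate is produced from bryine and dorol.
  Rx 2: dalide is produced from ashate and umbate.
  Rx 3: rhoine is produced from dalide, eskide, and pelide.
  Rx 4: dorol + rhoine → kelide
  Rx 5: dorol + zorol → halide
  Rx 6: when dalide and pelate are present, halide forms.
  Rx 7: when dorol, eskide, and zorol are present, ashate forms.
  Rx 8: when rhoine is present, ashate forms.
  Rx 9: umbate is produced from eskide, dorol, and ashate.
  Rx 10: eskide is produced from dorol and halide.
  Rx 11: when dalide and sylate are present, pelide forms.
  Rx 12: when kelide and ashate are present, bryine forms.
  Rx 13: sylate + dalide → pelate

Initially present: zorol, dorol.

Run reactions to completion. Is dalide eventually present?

Yes

dorol and zorol present → halide forms (Rx 5).
dorol and halide present → eskide forms (Rx 10).
dorol, eskide, and zorol present → ashate forms (Rx 7).
eskide, dorol, and ashate present → umbate forms (Rx 9).
ashate and umbate present → dalide forms (Rx 2).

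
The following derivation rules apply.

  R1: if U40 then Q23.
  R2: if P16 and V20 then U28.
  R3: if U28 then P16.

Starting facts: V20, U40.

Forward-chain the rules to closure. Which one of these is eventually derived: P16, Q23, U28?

From U40, R1 gives Q23.
P16 would need U28 (R3), but U28 is never established. U28 would need P16 and V20 (R2), but P16 is never established.

Q23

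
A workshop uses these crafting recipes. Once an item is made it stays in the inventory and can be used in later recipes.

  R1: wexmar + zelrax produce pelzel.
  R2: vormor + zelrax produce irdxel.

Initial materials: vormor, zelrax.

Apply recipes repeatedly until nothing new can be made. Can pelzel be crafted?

pelzel would need wexmar and zelrax (R1), but wexmar is never obtained.

No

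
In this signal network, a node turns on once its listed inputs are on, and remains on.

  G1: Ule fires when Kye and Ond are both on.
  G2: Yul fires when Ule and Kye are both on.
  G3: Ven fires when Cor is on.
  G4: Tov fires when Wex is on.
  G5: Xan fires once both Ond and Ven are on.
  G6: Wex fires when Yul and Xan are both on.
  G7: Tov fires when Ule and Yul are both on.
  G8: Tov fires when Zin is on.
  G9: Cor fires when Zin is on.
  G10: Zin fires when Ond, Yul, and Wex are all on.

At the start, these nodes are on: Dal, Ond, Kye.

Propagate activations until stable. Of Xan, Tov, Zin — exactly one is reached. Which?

Tov

Kye and Ond are on, so Ule fires (G1).
Ule and Kye are on, so Yul fires (G2).
G7: Ule and Yul on → Tov on.
Xan would need Ond and Ven (G5), but Ven never turns on. Zin would need Ond, Yul, and Wex (G10), but Wex never turns on.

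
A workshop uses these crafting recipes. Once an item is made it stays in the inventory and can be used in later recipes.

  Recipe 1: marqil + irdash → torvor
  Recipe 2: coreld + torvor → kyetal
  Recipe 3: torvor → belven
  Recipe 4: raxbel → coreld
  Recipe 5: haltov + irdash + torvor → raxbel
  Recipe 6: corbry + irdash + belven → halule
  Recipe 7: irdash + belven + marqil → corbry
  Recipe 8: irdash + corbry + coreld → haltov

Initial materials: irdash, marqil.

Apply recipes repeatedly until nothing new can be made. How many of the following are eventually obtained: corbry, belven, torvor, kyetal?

3

Using Recipe 1, marqil and irdash make torvor.
torvor → belven (Recipe 3).
irdash + belven + marqil → corbry (Recipe 7).
corbry: reached.
belven: reached.
torvor: reached.
kyetal would need coreld and torvor (Recipe 2), but coreld is never obtained.
Reached: corbry, belven, and torvor — 3 of the 4.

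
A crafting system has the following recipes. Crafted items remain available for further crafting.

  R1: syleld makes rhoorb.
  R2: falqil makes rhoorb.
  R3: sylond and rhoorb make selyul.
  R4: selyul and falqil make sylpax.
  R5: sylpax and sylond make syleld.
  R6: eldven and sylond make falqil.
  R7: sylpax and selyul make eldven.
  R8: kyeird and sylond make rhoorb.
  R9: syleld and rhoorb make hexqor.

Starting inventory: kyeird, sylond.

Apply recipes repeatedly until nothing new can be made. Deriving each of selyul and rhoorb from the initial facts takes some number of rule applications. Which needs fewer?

rhoorb: Using R8, kyeird and sylond make rhoorb. [1 rule application]
selyul: Using R8, kyeird and sylond make rhoorb. sylond and rhoorb → selyul (R3). [2 rule applications]
rhoorb needs fewer.

rhoorb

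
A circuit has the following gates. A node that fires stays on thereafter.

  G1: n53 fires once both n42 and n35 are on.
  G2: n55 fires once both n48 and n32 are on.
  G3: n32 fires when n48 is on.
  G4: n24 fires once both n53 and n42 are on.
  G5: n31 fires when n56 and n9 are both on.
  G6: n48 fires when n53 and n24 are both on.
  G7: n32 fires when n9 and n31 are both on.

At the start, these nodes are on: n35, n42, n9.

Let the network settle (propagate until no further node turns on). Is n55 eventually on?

n42 and n35 are on, so n53 fires (G1).
G4: n53 and n42 on → n24 on.
n53 and n24 are on, so n48 fires (G6).
G3: n48 on → n32 on.
G2: n48 and n32 on → n55 on.

Yes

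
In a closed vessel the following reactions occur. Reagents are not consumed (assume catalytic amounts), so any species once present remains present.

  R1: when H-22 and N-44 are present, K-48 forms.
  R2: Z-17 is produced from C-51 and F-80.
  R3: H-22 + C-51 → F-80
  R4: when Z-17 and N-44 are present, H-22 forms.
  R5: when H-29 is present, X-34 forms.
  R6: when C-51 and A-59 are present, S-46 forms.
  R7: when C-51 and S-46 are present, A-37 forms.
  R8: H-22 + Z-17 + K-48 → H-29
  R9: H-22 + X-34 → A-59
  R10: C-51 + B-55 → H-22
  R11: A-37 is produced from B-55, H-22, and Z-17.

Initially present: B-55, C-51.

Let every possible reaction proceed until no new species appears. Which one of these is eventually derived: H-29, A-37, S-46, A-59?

A-37

C-51 and B-55 present → H-22 forms (R10).
H-22 and C-51 present → F-80 forms (R3).
C-51 and F-80 present → Z-17 forms (R2).
B-55, H-22, and Z-17 present → A-37 forms (R11).
S-46 would need C-51 and A-59 (R6), but A-59 never forms. A-59 would need H-22 and X-34 (R9), but X-34 never forms. H-29 would need H-22, Z-17, and K-48 (R8), but K-48 never forms.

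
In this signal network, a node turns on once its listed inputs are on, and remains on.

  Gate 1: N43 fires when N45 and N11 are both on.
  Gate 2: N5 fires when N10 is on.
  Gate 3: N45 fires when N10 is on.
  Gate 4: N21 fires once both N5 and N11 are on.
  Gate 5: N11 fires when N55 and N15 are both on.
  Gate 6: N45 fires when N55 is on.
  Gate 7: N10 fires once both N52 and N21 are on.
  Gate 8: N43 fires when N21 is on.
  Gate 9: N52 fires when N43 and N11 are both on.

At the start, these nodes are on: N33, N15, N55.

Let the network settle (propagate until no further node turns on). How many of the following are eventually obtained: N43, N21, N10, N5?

Gate 5: N55 and N15 on → N11 on.
Gate 6: N55 on → N45 on.
N45 and N11 are on, so N43 fires (Gate 1).
N43: reached.
N21 would need N5 and N11 (Gate 4), but N5 never turns on.
N10 would need N52 and N21 (Gate 7), but N21 never turns on.
N5 would need N10 (Gate 2), but N10 never turns on.
Reached: N43 — 1 of the 4.

1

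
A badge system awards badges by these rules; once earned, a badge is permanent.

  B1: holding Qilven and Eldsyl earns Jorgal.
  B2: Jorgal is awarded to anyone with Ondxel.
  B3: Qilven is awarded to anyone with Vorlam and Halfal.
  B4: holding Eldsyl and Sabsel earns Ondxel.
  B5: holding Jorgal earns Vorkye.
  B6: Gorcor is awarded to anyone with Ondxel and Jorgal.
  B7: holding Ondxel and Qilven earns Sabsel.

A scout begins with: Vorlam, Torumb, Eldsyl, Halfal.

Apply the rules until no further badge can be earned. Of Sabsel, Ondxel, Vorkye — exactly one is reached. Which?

With Vorlam and Halfal, Qilven is earned (B3).
With Qilven and Eldsyl, Jorgal is earned (B1).
With Jorgal, Vorkye is earned (B5).
Sabsel would need Ondxel and Qilven (B7), but Ondxel is never earned. Ondxel would need Eldsyl and Sabsel (B4), but Sabsel is never earned.

Vorkye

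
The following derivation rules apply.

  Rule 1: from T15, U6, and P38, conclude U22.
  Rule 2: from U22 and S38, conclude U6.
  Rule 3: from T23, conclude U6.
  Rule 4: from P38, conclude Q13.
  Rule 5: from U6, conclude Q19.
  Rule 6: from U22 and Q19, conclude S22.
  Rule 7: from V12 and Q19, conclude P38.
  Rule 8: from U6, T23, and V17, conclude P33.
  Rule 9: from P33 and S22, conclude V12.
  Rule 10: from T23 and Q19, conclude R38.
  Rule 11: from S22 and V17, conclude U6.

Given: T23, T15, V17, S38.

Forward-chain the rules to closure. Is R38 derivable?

Yes

From T23, Rule 3 gives U6.
U6 holds, so Q19 follows (Rule 5).
T23 and Q19 hold, so R38 follows (Rule 10).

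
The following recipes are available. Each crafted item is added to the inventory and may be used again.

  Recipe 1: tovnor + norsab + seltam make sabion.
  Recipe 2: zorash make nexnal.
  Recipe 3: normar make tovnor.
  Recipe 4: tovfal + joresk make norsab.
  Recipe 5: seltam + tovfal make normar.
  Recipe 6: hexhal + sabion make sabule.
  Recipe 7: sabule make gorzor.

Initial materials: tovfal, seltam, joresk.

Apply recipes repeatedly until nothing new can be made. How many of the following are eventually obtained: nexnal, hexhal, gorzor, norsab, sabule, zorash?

Using Recipe 4, tovfal and joresk make norsab.
nexnal would need zorash (Recipe 2), but zorash is never obtained.
No rule produces hexhal, and it is not given.
gorzor would need sabule (Recipe 7), but sabule is never obtained.
norsab: reached.
sabule would need hexhal and sabion (Recipe 6), but hexhal is never obtained.
No rule produces zorash, and it is not given.
Reached: norsab — 1 of the 6.

1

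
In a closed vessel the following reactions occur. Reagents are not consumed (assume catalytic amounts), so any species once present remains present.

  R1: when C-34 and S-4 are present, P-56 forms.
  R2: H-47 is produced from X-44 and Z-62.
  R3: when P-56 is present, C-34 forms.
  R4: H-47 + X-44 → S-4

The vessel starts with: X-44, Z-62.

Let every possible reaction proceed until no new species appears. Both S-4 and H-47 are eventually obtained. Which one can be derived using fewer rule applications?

H-47: X-44 and Z-62 present → H-47 forms (R2). [1 rule application]
S-4: X-44 and Z-62 present → H-47 forms (R2). H-47 and X-44 present → S-4 forms (R4). [2 rule applications]
H-47 needs fewer.

H-47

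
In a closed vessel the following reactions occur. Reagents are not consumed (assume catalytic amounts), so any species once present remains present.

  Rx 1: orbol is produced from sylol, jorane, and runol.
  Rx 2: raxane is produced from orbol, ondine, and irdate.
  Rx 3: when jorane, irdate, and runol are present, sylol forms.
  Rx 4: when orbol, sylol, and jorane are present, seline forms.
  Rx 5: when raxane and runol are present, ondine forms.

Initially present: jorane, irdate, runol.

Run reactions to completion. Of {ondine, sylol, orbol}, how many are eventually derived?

2

jorane, irdate, and runol present → sylol forms (Rx 3).
sylol, jorane, and runol present → orbol forms (Rx 1).
ondine would need raxane and runol (Rx 5), but raxane never forms.
sylol: reached.
orbol: reached.
Reached: sylol and orbol — 2 of the 3.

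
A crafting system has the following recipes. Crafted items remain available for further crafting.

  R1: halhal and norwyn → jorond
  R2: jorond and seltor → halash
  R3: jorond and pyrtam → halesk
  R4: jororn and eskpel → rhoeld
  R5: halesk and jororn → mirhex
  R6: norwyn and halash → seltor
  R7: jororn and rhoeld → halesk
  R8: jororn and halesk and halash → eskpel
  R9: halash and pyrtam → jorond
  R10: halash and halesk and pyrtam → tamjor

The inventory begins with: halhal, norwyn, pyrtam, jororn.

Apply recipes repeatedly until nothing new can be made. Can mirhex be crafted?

Yes

Using R1, halhal and norwyn make jorond.
jorond and pyrtam → halesk (R3).
Using R5, halesk and jororn make mirhex.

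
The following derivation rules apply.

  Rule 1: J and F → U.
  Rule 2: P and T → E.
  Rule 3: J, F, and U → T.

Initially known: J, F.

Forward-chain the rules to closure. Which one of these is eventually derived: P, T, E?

T

From J and F, Rule 1 gives U.
J, F, and U hold, so T follows (Rule 3).
E would need P and T (Rule 2), but P is never established. No rule produces P, and it is not given.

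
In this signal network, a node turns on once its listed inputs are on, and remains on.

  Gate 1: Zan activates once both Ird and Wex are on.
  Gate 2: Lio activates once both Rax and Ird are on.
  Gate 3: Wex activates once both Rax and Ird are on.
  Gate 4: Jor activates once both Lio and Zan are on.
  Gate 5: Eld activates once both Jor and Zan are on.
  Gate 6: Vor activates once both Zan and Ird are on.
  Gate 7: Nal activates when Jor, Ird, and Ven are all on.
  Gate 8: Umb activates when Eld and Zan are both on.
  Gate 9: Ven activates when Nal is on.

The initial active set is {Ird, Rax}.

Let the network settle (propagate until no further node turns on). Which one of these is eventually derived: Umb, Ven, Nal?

Umb

Gate 2: Rax and Ird on → Lio on.
Rax and Ird are on, so Wex activates (Gate 3).
Gate 1: Ird and Wex on → Zan on.
Gate 4: Lio and Zan on → Jor on.
Gate 5: Jor and Zan on → Eld on.
Eld and Zan are on, so Umb activates (Gate 8).
Nal would need Jor, Ird, and Ven (Gate 7), but Ven never turns on. Ven would need Nal (Gate 9), but Nal never turns on.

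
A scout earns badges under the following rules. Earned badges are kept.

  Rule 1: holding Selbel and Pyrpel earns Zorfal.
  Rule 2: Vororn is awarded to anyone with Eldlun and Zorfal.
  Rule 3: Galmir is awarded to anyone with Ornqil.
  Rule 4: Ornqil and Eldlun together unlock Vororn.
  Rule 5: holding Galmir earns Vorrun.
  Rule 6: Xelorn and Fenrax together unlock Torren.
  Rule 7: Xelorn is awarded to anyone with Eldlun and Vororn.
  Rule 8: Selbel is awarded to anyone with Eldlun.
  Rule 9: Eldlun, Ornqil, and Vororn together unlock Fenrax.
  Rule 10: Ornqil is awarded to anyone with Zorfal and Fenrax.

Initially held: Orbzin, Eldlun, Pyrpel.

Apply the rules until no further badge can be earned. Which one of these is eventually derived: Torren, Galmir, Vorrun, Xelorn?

Xelorn

With Eldlun, Selbel is earned (Rule 8).
With Selbel and Pyrpel, Zorfal is earned (Rule 1).
With Eldlun and Zorfal, Vororn is earned (Rule 2).
With Eldlun and Vororn, Xelorn is earned (Rule 7).
Galmir would need Ornqil (Rule 3), but Ornqil is never earned. Vorrun would need Galmir (Rule 5), but Galmir is never earned. Torren would need Xelorn and Fenrax (Rule 6), but Fenrax is never earned.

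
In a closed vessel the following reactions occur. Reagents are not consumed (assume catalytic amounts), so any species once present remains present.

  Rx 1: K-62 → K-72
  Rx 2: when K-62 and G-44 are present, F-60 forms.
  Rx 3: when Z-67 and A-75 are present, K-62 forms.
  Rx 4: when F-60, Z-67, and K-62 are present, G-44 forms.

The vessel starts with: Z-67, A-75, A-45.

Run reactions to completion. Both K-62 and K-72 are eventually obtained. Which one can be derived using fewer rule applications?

K-62

K-62: Z-67 and A-75 present → K-62 forms (Rx 3). [1 rule application]
K-72: Z-67 and A-75 present → K-62 forms (Rx 3). K-62 present → K-72 forms (Rx 1). [2 rule applications]
K-62 needs fewer.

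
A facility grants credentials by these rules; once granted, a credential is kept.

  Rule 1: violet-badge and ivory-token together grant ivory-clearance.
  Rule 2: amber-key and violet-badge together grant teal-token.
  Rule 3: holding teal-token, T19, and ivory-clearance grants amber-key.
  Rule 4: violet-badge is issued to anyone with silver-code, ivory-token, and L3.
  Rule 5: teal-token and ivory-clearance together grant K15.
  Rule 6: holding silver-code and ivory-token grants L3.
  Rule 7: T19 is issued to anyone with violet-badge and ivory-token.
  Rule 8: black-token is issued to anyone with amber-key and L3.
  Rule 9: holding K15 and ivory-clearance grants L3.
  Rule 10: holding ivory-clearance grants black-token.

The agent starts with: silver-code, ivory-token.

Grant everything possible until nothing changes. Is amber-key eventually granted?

amber-key would need teal-token, T19, and ivory-clearance (Rule 3), but teal-token is never granted.

No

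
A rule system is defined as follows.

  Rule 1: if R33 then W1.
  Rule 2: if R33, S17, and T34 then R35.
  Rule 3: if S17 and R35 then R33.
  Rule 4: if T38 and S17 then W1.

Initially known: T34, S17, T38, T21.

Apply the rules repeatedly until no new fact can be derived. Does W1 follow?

T38 and S17 hold, so W1 follows (Rule 4).

Yes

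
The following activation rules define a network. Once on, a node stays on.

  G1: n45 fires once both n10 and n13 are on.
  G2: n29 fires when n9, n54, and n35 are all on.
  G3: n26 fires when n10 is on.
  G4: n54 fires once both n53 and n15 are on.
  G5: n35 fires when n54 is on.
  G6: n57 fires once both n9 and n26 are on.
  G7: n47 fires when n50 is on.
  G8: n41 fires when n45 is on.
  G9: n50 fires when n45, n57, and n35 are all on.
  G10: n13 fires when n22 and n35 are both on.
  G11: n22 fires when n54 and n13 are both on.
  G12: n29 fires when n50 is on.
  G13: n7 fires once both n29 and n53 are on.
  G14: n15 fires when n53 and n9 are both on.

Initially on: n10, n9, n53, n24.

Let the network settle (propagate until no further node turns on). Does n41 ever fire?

No

n41 would need n45 (G8), but n45 never turns on.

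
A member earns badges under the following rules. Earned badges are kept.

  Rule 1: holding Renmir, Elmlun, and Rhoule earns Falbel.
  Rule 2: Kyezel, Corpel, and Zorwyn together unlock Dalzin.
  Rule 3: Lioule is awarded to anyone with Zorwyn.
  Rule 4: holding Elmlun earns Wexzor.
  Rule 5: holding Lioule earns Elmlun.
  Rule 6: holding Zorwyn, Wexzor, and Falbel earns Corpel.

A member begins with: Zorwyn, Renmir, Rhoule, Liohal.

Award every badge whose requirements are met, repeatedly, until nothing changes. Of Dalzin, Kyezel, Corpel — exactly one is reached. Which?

With Zorwyn, Lioule is earned (Rule 3).
With Lioule, Elmlun is earned (Rule 5).
With Renmir, Elmlun, and Rhoule, Falbel is earned (Rule 1).
With Elmlun, Wexzor is earned (Rule 4).
With Zorwyn, Wexzor, and Falbel, Corpel is earned (Rule 6).
Dalzin would need Kyezel, Corpel, and Zorwyn (Rule 2), but Kyezel is never earned. No rule produces Kyezel, and it is not given.

Corpel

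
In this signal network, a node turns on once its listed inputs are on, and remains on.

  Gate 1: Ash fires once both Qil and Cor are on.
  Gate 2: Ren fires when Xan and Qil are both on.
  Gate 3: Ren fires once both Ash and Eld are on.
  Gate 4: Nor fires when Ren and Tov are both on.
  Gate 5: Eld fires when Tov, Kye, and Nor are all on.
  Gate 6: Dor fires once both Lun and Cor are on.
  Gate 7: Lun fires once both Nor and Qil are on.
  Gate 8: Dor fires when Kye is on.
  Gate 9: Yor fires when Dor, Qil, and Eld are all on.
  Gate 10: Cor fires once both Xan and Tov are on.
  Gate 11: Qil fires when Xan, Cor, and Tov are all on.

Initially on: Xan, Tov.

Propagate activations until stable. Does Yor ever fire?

No

Yor would need Dor, Qil, and Eld (Gate 9), but Eld never turns on.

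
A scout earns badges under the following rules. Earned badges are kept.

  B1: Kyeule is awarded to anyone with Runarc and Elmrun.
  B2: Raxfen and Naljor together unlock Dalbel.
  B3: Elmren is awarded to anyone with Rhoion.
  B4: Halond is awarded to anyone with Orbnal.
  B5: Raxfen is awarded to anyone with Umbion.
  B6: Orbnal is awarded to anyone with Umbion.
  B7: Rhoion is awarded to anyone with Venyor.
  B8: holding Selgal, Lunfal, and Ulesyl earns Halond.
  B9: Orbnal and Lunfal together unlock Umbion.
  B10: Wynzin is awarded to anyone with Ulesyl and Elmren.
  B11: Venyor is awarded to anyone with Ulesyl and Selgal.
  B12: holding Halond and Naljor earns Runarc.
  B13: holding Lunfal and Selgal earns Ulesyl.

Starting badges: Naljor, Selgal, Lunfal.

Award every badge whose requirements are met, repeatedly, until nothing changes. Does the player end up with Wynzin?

With Lunfal and Selgal, Ulesyl is earned (B13).
With Ulesyl and Selgal, Venyor is earned (B11).
With Venyor, Rhoion is earned (B7).
With Rhoion, Elmren is earned (B3).
With Ulesyl and Elmren, Wynzin is earned (B10).

Yes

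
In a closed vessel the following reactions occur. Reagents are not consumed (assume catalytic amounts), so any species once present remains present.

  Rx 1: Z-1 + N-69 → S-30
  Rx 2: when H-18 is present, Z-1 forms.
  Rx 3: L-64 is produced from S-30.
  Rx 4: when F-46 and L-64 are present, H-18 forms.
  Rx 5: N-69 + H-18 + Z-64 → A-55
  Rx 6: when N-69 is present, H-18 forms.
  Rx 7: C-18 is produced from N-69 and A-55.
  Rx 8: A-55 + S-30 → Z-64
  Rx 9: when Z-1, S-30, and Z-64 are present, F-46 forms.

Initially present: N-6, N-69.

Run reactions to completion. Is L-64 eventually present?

Yes

N-69 present → H-18 forms (Rx 6).
H-18 present → Z-1 forms (Rx 2).
Z-1 and N-69 present → S-30 forms (Rx 1).
S-30 present → L-64 forms (Rx 3).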